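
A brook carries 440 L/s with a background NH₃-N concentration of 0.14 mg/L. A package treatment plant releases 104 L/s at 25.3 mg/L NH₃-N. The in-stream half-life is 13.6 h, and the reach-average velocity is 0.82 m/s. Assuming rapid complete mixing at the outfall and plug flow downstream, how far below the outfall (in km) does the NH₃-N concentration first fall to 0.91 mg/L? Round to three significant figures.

Mixed concentration C = ΣQC/ΣQ = (440.0·0.1400 + 104.0·25.30) / 544.0 = 2693/544.0 = 4.950 mg/L.
Half-life 13.6 h → k = ln 2 / 13.6 = 0.05097 h⁻¹ = 1.223 d⁻¹.
Set 4.950·exp(−k·t) = 0.91 → t = ln(4.950/0.91)/k = 119600 s = 33.23 h.
Distance = v·t = 0.82·119600 = 98100 m = 98.10 km.

98.1 km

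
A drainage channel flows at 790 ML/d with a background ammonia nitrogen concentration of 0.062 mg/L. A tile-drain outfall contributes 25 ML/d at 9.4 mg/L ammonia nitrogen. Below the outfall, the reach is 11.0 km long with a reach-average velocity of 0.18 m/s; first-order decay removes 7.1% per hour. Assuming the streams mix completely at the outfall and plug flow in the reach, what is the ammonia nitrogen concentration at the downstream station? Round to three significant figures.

Mass balance: C = (790.0·0.06200 + 25.00·9.400) / 815.0 = 284.0/815.0 = 0.3484 mg/L.
Travel time t = 11.0·1000 / 0.18 = 61110 s = 16.98 h.
7.1%/h lost → k = −ln(1 − 0.071) = 0.07365 h⁻¹.
Decay over the reach: 0.3484·exp(−kt) = 0.3484·0.2865 = 0.09981 mg/L.

0.0998 mg/L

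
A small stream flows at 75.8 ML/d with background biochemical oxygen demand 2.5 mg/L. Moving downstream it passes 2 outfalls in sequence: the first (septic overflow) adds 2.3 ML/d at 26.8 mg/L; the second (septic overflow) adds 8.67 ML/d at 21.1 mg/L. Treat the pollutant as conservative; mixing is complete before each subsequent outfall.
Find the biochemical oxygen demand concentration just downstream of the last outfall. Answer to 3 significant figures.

5.00 mg/L

After outfall 1: Q = 75.80 + 2.300 = 78.10 ML/d; C = (75.80·2.500 + 2.300·26.80)/78.10 = 3.216 mg/L.
After outfall 2: Q = 78.10 + 8.670 = 86.77 ML/d; C = (78.10·3.216 + 8.670·21.10)/86.77 = 5.003 mg/L.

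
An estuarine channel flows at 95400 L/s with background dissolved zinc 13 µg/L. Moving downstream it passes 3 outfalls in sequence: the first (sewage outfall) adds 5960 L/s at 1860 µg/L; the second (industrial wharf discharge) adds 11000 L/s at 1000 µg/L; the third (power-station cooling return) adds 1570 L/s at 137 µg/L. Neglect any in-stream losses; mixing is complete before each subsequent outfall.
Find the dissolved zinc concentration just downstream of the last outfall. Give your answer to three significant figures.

207 µg/L

Outfall 1: combined Q = 101400 L/s; C = (95400·13.00 + 5960·1860)/101400 = 121.6 µg/L.
Outfall 2: combined Q = 112400 L/s; C = (101400·121.6 + 11000·1000)/112400 = 207.6 µg/L.
Outfall 3: combined Q = 113900 L/s; C = (112400·207.6 + 1570·137.0)/113900 = 206.6 µg/L.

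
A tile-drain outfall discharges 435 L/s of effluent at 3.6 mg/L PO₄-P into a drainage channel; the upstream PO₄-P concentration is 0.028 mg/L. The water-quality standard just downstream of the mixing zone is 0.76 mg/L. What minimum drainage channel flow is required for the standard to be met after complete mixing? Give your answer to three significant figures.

Set C_mix = 0.76: (Q·0.02800 + 435.0·3.600) / (Q + 435.0) = 0.76
→ Q = 435.0·(3.600 − 0.76)/(0.76 − 0.02800) = 1688 L/s.

1690 L/s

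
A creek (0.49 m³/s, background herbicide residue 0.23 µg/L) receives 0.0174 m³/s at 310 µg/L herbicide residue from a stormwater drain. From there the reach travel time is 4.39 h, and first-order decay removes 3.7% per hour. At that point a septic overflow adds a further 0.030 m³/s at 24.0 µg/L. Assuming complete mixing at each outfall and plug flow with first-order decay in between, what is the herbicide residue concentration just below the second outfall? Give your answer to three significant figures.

10.0 µg/L

After mixing, C = (0.4900·0.2300 + 0.01740·310.0) / 0.5074 = 5.507/0.5074 = 10.85 µg/L; combined flow 0.5074 m³/s.
3.7%/h lost → k = −ln(1 − 0.037) = 0.03770 h⁻¹.
Applying C = C₀e^(−kt): 10.85 × 0.8475 = 9.197 µg/L.
At the second outfall, C = (0.5074·9.197 + 0.03000·24.00) / (0.5074 + 0.03000) = 10.02 µg/L.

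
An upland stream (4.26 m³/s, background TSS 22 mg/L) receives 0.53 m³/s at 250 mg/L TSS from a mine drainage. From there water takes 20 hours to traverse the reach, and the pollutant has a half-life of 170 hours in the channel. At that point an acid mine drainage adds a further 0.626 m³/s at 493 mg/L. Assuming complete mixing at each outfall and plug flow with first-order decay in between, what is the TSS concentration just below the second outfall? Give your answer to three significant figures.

95.5 mg/L

Flow-weighted average: C = (4.260·22.00 + 0.5300·250.0) / 4.790 = 226.2/4.790 = 47.23 mg/L; combined flow 4.790 m³/s.
Half-life 170 h → k = ln 2 / 170 = 0.004077 h⁻¹ = 0.09786 d⁻¹.
After decay, C = 47.23 × e^(−kt) = 47.23 × 0.9217 = 43.53 mg/L.
At the second outfall, C = (4.790·43.53 + 0.6260·493.0) / (4.790 + 0.6260) = 95.48 mg/L.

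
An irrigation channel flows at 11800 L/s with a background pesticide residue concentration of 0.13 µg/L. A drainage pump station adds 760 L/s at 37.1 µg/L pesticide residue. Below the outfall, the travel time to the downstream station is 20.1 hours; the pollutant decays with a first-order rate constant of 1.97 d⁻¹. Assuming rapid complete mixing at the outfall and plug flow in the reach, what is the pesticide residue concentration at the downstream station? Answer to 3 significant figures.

Mass balance: C = (11800·0.1300 + 760.0·37.10) / 12560 = 29730/12560 = 2.367 µg/L.
After decay, C = 2.367 × e^(−kt) = 2.367 × 0.1921 = 0.4546 µg/L.

0.455 µg/L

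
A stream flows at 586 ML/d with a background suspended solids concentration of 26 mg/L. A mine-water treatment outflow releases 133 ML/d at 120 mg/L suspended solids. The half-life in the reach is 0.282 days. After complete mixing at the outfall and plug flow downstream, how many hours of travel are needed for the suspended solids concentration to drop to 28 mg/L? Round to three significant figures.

4.28 h

Flow-weighted average: C = (586.0·26.00 + 133.0·120.0) / 719.0 = 31200/719.0 = 43.39 mg/L.
Half-life 0.282 d → k = ln 2 / 0.282 = 2.458 d⁻¹.
43.39·exp(−k·t) = 28 → t = ln(43.39/28)/k = 15400 s = 4.276 h.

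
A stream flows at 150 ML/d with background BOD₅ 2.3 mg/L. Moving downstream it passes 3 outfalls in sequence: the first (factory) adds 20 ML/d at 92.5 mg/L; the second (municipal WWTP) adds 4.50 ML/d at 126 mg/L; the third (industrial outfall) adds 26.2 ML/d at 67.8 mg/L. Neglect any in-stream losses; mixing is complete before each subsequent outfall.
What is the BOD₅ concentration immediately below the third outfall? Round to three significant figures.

Outfall 1: combined Q = 170.0 ML/d; C = (150.0·2.300 + 20.00·92.50)/170.0 = 12.91 mg/L.
Outfall 2: combined Q = 174.5 ML/d; C = (170.0·12.91 + 4.500·126.0)/174.5 = 15.83 mg/L.
Outfall 3: combined Q = 200.7 ML/d; C = (174.5·15.83 + 26.20·67.80)/200.7 = 22.61 mg/L.

22.6 mg/L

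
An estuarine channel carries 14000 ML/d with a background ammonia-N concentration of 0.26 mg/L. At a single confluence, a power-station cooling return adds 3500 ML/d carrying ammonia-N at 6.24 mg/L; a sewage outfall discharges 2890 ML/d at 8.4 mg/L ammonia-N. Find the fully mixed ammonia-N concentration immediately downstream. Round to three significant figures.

Mass balance: C = (14000·0.2600 + 3500·6.240 + 2890·8.400) / 20390 = 49760/20390 = 2.440 mg/L.

2.44 mg/L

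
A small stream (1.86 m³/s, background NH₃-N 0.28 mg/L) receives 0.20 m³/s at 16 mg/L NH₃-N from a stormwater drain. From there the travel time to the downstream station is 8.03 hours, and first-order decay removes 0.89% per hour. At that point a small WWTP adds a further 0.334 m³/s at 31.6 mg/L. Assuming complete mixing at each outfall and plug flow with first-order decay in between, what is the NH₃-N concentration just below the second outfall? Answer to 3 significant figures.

Flow-weighted average: C = (1.860·0.2800 + 0.2000·16.00) / 2.060 = 3.721/2.060 = 1.806 mg/L; combined flow 2.060 m³/s.
0.89%/h lost → k = −ln(1 − 0.0089) = 0.008940 h⁻¹.
Applying C = C₀e^(−kt): 1.806 × 0.9307 = 1.681 mg/L.
At the second outfall, C = (2.060·1.681 + 0.3340·31.60) / (2.060 + 0.3340) = 5.855 mg/L.

5.86 mg/L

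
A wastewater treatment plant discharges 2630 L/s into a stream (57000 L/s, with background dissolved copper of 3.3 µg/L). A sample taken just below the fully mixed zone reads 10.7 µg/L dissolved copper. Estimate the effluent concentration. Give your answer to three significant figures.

Mass balance: 57000·3.300 + 2630·Cₑ = 59630·10.70
→ Cₑ = (59630·10.70 − 57000·3.300) / 2630 = 171.1 µg/L.

171 µg/L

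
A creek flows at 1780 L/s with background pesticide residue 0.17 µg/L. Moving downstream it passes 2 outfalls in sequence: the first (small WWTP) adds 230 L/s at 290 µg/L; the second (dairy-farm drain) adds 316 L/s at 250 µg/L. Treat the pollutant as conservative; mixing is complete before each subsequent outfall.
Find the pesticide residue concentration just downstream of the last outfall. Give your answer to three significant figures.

Below outfall 1: Q → 2010 L/s, C = (1780·0.1700 + 230.0·290.0)/2010 = 33.33 µg/L.
Below outfall 2: Q → 2326 L/s, C = (2010·33.33 + 316.0·250.0)/2326 = 62.77 µg/L.

62.8 µg/L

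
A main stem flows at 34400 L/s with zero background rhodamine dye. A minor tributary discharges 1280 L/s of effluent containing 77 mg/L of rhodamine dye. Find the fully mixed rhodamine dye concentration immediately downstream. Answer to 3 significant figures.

2.76 mg/L

Conservation of mass: C = (34400·0 + 1280·77.00) / 35680 = 98560/35680 = 2.762 mg/L.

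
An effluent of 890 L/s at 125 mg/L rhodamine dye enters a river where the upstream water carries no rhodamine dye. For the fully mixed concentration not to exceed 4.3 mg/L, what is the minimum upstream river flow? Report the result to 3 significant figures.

25000 L/s

Set C_mix = 4.3: (Q·0 + 890.0·125.0) / (Q + 890.0) = 4.3
→ Q = 890.0·(125.0 − 4.3)/(4.3 − 0) = 24980 L/s.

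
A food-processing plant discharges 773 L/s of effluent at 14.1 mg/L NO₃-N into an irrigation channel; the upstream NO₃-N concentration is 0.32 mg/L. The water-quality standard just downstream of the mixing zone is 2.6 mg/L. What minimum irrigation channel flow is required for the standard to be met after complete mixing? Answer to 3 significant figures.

3900 L/s

Set C_mix = 2.6: (Q·0.3200 + 773.0·14.10) / (Q + 773.0) = 2.6
→ Q = 773.0·(14.10 − 2.6)/(2.6 − 0.3200) = 3899 L/s.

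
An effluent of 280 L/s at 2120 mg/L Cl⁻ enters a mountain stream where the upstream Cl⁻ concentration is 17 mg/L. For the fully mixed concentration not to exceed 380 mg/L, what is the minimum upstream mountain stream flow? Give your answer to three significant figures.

1340 L/s

Set C_mix = 380: (Q·17.00 + 280.0·2120) / (Q + 280.0) = 380
→ Q = 280.0·(2120 − 380)/(380 − 17.00) = 1342 L/s.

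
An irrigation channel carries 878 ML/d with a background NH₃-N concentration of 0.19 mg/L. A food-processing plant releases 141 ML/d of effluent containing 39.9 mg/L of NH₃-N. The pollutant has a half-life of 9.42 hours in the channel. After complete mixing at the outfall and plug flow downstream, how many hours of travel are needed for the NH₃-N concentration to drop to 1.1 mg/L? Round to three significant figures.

After mixing, C = (878.0·0.1900 + 141.0·39.90) / 1019 = 5793/1019 = 5.685 mg/L.
Half-life 9.42 h → k = ln 2 / 9.42 = 0.07358 h⁻¹ = 1.766 d⁻¹.
5.685·exp(−k·t) = 1.1 → t = ln(5.685/1.1)/k = 80360 s = 22.32 h.

22.3 h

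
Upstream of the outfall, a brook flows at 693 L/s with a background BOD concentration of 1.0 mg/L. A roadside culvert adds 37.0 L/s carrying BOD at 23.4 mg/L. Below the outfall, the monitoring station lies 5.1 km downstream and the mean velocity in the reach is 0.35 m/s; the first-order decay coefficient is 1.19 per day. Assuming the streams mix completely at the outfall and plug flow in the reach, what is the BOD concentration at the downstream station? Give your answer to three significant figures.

1.75 mg/L

After mixing, C = (693.0·1.000 + 37.00·23.40) / 730.0 = 1559/730.0 = 2.135 mg/L.
Travel time t = 5.1·1000 / 0.35 = 14570 s = 4.048 h.
After decay, C = 2.135 × e^(−kt) = 2.135 × 0.8182 = 1.747 mg/L.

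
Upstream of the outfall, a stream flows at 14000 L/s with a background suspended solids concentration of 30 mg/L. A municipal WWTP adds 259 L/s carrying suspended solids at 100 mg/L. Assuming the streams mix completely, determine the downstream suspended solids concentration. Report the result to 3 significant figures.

31.3 mg/L

Conservation of mass: C = (14000·30.00 + 259.0·100.0) / 14260 = 445900/14260 = 31.27 mg/L.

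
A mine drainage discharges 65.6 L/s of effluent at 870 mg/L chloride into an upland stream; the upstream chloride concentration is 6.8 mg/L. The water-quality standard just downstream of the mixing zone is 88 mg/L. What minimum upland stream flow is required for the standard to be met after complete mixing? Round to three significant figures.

Set C_mix = 88: (Q·6.800 + 65.60·870.0) / (Q + 65.60) = 88
→ Q = 65.60·(870.0 − 88)/(88 − 6.800) = 631.8 L/s.

632 L/s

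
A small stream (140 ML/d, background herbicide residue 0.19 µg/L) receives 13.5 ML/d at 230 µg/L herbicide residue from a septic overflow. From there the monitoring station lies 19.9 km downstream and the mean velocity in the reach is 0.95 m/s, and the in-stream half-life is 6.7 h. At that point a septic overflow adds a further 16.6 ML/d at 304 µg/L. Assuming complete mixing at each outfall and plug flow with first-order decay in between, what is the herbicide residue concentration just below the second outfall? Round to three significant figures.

39.8 µg/L

Flow-weighted average: C = (140.0·0.1900 + 13.50·230.0) / 153.5 = 3132/153.5 = 20.40 µg/L; combined flow 153.5 ML/d.
Travel time t = 19.9·1000 / 0.95 = 20950 s = 5.819 h.
Half-life 6.7 h → k = ln 2 / 6.7 = 0.1035 h⁻¹ = 2.483 d⁻¹.
Decay over the reach: 20.40·exp(−kt) = 20.40·0.5477 = 11.17 µg/L.
At the second outfall, C = (153.5·11.17 + 16.60·304.0) / (153.5 + 16.60) = 39.75 µg/L.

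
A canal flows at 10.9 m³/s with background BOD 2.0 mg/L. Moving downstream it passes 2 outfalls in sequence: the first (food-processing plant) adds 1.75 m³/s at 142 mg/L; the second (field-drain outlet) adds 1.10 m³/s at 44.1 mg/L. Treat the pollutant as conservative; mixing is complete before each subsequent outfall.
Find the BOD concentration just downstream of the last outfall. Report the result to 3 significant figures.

23.2 mg/L

Outfall 1: combined Q = 12.65 m³/s; C = (10.90·2.000 + 1.750·142.0)/12.65 = 21.37 mg/L.
Outfall 2: combined Q = 13.75 m³/s; C = (12.65·21.37 + 1.100·44.10)/13.75 = 23.19 mg/L.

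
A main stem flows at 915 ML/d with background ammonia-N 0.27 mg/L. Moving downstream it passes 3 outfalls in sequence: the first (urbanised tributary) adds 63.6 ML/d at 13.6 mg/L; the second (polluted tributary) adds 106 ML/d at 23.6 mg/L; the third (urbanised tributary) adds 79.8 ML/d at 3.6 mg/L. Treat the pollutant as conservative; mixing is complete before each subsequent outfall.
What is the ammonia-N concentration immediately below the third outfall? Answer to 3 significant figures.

After outfall 1: Q = 915.0 + 63.60 = 978.6 ML/d; C = (915.0·0.2700 + 63.60·13.60)/978.6 = 1.136 mg/L.
After outfall 2: Q = 978.6 + 106.0 = 1085 ML/d; C = (978.6·1.136 + 106.0·23.60)/1085 = 3.332 mg/L.
After outfall 3: Q = 1085 + 79.80 = 1164 ML/d; C = (1085·3.332 + 79.80·3.600)/1164 = 3.350 mg/L.

3.35 mg/L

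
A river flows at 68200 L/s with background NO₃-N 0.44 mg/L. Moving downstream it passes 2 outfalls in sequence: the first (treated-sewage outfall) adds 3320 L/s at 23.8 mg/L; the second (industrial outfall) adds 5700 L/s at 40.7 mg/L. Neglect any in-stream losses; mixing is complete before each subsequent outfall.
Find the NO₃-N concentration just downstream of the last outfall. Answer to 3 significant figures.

After outfall 1: Q = 68200 + 3320 = 71520 L/s; C = (68200·0.4400 + 3320·23.80)/71520 = 1.524 mg/L.
After outfall 2: Q = 71520 + 5700 = 77220 L/s; C = (71520·1.524 + 5700·40.70)/77220 = 4.416 mg/L.

4.42 mg/L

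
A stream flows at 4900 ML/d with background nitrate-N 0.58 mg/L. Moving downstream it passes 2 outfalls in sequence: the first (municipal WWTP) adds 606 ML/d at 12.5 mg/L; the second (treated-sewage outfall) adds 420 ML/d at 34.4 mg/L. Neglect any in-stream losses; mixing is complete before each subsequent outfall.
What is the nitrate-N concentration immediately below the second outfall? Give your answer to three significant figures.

4.20 mg/L

Below outfall 1: Q → 5506 ML/d, C = (4900·0.5800 + 606.0·12.50)/5506 = 1.892 mg/L.
Below outfall 2: Q → 5926 ML/d, C = (5506·1.892 + 420.0·34.40)/5926 = 4.196 mg/L.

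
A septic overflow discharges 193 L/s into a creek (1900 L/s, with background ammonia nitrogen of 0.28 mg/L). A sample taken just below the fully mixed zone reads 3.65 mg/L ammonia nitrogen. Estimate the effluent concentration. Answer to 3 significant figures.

36.8 mg/L

Mass balance: 1900·0.2800 + 193.0·Cₑ = 2093·3.650
→ Cₑ = (2093·3.650 − 1900·0.2800) / 193.0 = 36.83 mg/L.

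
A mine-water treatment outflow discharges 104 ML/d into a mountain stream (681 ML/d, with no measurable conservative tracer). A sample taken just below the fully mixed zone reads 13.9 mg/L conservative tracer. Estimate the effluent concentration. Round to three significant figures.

Mass balance: 681.0·0 + 104.0·Cₑ = 785.0·13.90
→ Cₑ = (785.0·13.90 − 681.0·0) / 104.0 = 104.9 mg/L.

105 mg/L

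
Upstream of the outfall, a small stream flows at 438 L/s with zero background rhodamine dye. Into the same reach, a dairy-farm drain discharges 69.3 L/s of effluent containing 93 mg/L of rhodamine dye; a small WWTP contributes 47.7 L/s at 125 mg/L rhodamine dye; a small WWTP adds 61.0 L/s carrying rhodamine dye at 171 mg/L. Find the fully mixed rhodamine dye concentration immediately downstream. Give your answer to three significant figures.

37.1 mg/L

Mixed concentration C = ΣQC/ΣQ = (438.0·0 + 69.30·93.00 + 47.70·125.0 + 61.00·171.0) / 616.0 = 22840/616.0 = 37.08 mg/L.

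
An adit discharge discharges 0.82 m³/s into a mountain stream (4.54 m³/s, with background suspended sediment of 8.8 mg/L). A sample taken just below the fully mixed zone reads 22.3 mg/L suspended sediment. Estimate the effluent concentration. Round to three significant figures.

97.0 mg/L

Mass balance: 4.540·8.800 + 0.8200·Cₑ = 5.360·22.30
→ Cₑ = (5.360·22.30 − 4.540·8.800) / 0.8200 = 97.04 mg/L.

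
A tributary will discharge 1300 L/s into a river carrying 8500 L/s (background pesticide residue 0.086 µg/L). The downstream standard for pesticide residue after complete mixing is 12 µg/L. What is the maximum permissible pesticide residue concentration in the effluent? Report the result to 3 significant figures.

At the limit, (Qr·Cr + Qe·Cₑ)/(Qr + Qe) = 12:
Cₑ = (9800·12 − 8500·0.08600) / 1300 = 89.90 µg/L.

89.9 µg/L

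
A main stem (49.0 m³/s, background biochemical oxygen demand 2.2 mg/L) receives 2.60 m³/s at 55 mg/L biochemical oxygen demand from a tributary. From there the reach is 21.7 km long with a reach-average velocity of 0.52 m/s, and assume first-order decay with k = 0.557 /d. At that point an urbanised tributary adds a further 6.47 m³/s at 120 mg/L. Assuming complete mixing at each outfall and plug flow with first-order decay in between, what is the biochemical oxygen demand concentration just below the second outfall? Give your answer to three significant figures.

16.7 mg/L

Conservation of mass: C = (49.00·2.200 + 2.600·55.00) / 51.60 = 250.8/51.60 = 4.860 mg/L; combined flow 51.60 m³/s.
Travel time t = 21.7·1000 / 0.52 = 41730 s = 11.59 h.
Decay over the reach: 4.860·exp(−kt) = 4.860·0.7641 = 3.714 mg/L.
At the second outfall, C = (51.60·3.714 + 6.470·120.0) / (51.60 + 6.470) = 16.67 mg/L.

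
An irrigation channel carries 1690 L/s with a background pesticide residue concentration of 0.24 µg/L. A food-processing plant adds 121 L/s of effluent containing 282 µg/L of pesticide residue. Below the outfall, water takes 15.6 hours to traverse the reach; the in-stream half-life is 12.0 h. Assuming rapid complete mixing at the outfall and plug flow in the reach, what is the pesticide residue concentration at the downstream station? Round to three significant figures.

7.74 µg/L

Mixed concentration C = ΣQC/ΣQ = (1690·0.2400 + 121.0·282.0) / 1811 = 34530/1811 = 19.07 µg/L.
Half-life 12.0 h → k = ln 2 / 12.0 = 0.05776 h⁻¹ = 1.386 d⁻¹.
After decay, C = 19.07 × e^(−kt) = 19.07 × 0.4061 = 7.743 µg/L.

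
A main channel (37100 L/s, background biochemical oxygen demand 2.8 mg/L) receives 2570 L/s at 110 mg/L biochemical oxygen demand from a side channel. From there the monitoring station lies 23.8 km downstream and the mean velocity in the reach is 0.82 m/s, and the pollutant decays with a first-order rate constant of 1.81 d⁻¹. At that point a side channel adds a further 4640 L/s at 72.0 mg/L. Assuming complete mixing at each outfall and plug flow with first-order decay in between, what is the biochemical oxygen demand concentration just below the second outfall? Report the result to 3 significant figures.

12.3 mg/L

Mixed concentration C = ΣQC/ΣQ = (37100·2.800 + 2570·110.0) / 39670 = 386600/39670 = 9.745 mg/L; combined flow 39670 L/s.
Travel time t = 23.8·1000 / 0.82 = 29020 s = 8.062 h.
Applying C = C₀e^(−kt): 9.745 × 0.5444 = 5.305 mg/L.
At the second outfall, C = (39670·5.305 + 4640·72.00) / (39670 + 4640) = 12.29 mg/L.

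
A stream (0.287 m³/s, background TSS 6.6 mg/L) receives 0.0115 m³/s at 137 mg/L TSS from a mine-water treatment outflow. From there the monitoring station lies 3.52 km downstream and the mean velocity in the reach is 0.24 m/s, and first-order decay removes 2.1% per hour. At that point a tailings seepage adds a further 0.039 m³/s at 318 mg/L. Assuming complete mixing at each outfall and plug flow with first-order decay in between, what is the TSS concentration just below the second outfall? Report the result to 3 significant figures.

46.2 mg/L

Flow-weighted average: C = (0.2870·6.600 + 0.01150·137.0) / 0.2985 = 3.470/0.2985 = 11.62 mg/L; combined flow 0.2985 m³/s.
Travel time t = 3.52·1000 / 0.24 = 14670 s = 4.074 h.
2.1%/h lost → k = −ln(1 − 0.021) = 0.02122 h⁻¹.
After decay, C = 11.62 × e^(−kt) = 11.62 × 0.9172 = 10.66 mg/L.
At the second outfall, C = (0.2985·10.66 + 0.03900·318.0) / (0.2985 + 0.03900) = 46.18 mg/L.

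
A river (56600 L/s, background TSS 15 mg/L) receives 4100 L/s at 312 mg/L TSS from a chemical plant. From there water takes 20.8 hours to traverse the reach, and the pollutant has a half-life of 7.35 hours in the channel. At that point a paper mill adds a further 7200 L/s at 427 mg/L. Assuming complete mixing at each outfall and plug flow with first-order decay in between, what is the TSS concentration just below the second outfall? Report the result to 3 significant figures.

Flow-weighted average: C = (56600·15.00 + 4100·312.0) / 60700 = 2128000/60700 = 35.06 mg/L; combined flow 60700 L/s.
Half-life 7.35 h → k = ln 2 / 7.35 = 0.09431 h⁻¹ = 2.263 d⁻¹.
Decay over the reach: 35.06·exp(−kt) = 35.06·0.1406 = 4.931 mg/L.
Second outfall: C = (60700·4.931 + 7200·427.0)/67900 = 49.69 mg/L.

49.7 mg/L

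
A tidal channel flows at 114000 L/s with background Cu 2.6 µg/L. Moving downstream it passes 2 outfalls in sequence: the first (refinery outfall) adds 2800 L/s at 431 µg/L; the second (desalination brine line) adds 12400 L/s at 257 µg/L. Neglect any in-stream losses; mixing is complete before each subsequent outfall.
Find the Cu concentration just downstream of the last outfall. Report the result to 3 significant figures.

36.3 µg/L

Below outfall 1: Q → 116800 L/s, C = (114000·2.600 + 2800·431.0)/116800 = 12.87 µg/L.
Below outfall 2: Q → 129200 L/s, C = (116800·12.87 + 12400·257.0)/129200 = 36.30 µg/L.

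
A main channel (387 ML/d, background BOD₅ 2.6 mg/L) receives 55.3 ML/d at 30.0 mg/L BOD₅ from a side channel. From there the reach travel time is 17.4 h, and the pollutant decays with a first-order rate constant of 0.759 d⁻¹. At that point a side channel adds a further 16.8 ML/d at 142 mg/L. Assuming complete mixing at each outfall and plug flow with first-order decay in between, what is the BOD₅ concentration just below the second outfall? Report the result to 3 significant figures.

8.54 mg/L

Flow-weighted average: C = (387.0·2.600 + 55.30·30.00) / 442.3 = 2665/442.3 = 6.026 mg/L; combined flow 442.3 ML/d.
After decay, C = 6.026 × e^(−kt) = 6.026 × 0.5768 = 3.476 mg/L.
Second outfall: C = (442.3·3.476 + 16.80·142.0)/459.1 = 8.545 mg/L.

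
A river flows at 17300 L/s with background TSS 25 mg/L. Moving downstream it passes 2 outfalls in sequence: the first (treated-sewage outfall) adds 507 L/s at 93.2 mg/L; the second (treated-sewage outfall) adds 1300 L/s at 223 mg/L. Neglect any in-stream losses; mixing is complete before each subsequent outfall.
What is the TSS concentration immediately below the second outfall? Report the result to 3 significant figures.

40.3 mg/L

Below outfall 1: Q → 17810 L/s, C = (17300·25.00 + 507.0·93.20)/17810 = 26.94 mg/L.
Below outfall 2: Q → 19110 L/s, C = (17810·26.94 + 1300·223.0)/19110 = 40.28 mg/L.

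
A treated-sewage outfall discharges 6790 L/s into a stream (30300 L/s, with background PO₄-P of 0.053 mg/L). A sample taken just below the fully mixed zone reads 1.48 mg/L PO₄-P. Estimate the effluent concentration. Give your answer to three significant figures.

7.85 mg/L

Mass balance: 30300·0.05300 + 6790·Cₑ = 37090·1.480
→ Cₑ = (37090·1.480 − 30300·0.05300) / 6790 = 7.848 mg/L.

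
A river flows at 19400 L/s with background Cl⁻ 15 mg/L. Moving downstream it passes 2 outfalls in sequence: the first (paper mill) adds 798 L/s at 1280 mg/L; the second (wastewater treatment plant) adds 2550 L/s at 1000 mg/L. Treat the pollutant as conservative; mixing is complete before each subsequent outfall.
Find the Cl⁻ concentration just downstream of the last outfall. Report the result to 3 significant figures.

Below outfall 1: Q → 20200 L/s, C = (19400·15.00 + 798.0·1280)/20200 = 64.98 mg/L.
Below outfall 2: Q → 22750 L/s, C = (20200·64.98 + 2550·1000)/22750 = 169.8 mg/L.

170 mg/L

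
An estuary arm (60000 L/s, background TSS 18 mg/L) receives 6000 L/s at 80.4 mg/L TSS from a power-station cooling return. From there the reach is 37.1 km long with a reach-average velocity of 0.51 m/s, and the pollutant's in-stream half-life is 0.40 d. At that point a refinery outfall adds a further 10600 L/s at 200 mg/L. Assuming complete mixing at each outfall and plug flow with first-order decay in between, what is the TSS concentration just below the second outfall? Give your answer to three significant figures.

Mixed concentration C = ΣQC/ΣQ = (60000·18.00 + 6000·80.40) / 66000 = 1562000/66000 = 23.67 mg/L; combined flow 66000 L/s.
Travel time t = 37.1·1000 / 0.51 = 72750 s = 20.21 h.
Half-life 0.40 d → k = ln 2 / 0.40 = 1.733 d⁻¹.
After decay, C = 23.67 × e^(−kt) = 23.67 × 0.2325 = 5.503 mg/L.
Second outfall: C = (66000·5.503 + 10600·200.0)/76600 = 32.42 mg/L.

32.4 mg/L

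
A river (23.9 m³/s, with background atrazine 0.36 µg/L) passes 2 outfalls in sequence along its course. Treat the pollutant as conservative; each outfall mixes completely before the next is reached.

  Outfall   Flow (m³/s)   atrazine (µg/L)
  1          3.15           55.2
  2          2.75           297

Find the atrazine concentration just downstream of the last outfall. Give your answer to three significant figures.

After outfall 1: Q = 23.90 + 3.150 = 27.05 m³/s; C = (23.90·0.3600 + 3.150·55.20)/27.05 = 6.746 µg/L.
After outfall 2: Q = 27.05 + 2.750 = 29.80 m³/s; C = (27.05·6.746 + 2.750·297.0)/29.80 = 33.53 µg/L.

33.5 µg/L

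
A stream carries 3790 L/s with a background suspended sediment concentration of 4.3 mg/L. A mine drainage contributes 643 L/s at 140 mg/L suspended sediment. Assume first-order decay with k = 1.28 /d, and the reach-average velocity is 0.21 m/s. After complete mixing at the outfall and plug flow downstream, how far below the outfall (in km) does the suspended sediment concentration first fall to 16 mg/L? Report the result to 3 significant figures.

Flow-weighted average: C = (3790·4.300 + 643.0·140.0) / 4433 = 106300/4433 = 23.98 mg/L.
Set 23.98·exp(−k·t) = 16 → t = ln(23.98/16)/k = 27320 s = 7.589 h.
Distance = v·t = 0.21·27320 = 5737 m = 5.737 km.

5.74 km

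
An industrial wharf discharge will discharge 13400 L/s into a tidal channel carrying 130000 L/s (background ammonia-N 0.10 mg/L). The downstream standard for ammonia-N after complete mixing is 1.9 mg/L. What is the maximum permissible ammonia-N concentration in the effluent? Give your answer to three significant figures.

19.4 mg/L

At the limit, (Qr·Cr + Qe·Cₑ)/(Qr + Qe) = 1.9:
Cₑ = (143400·1.9 − 130000·0.1000) / 13400 = 19.36 mg/L.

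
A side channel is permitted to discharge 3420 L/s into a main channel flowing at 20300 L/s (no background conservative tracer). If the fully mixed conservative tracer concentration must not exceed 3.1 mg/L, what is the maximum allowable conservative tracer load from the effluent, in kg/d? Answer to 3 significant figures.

Mass balance at the limit: 20300·0 + 3420·Cₑ = 23720·3.1 → Cₑ = 21.50 mg/L.
3420 L/s = 3.420 m³/s. Load = 3.420 m³/s × 21.50 g/m³ × 86 400 s/d = 6353 kg/d.

6350 kg/d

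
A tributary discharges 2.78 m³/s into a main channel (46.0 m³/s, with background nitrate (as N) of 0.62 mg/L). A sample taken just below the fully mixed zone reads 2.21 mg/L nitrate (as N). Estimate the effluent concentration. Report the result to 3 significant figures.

28.5 mg/L

Mass balance: 46.00·0.6200 + 2.780·Cₑ = 48.78·2.210
→ Cₑ = (48.78·2.210 − 46.00·0.6200) / 2.780 = 28.52 mg/L.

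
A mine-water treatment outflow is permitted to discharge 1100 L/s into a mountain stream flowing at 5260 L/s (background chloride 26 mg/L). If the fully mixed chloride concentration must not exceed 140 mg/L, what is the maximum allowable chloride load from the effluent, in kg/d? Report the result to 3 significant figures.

65100 kg/d

Mass balance at the limit: 5260·26.00 + 1100·Cₑ = 6360·140 → Cₑ = 685.1 mg/L.
1100 L/s = 1.100 m³/s. Load = 1.100 m³/s × 685.1 g/m³ × 86 400 s/d = 65110 kg/d.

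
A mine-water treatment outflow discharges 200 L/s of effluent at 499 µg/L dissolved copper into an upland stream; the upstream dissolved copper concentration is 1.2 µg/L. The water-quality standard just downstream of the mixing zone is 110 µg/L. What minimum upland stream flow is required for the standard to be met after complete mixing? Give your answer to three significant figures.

715 L/s

Set C_mix = 110: (Q·1.200 + 200.0·499.0) / (Q + 200.0) = 110
→ Q = 200.0·(499.0 − 110)/(110 − 1.200) = 715.1 L/s.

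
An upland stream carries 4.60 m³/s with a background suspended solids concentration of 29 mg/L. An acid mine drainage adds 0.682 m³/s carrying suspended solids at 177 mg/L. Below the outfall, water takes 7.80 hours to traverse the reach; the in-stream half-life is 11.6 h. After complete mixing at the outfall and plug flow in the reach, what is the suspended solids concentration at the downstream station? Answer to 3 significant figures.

30.2 mg/L

Mass balance: C = (4.600·29.00 + 0.6820·177.0) / 5.282 = 254.1/5.282 = 48.11 mg/L.
Half-life 11.6 h → k = ln 2 / 11.6 = 0.05975 h⁻¹ = 1.434 d⁻¹.
Applying C = C₀e^(−kt): 48.11 × 0.6275 = 30.19 mg/L.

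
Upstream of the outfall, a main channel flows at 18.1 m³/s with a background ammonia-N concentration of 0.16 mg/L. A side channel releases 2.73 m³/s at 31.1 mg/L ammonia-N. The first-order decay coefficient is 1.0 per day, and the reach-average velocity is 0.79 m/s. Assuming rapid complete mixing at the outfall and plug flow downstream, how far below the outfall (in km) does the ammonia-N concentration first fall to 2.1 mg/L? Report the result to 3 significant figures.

47.6 km

Mixed concentration C = ΣQC/ΣQ = (18.10·0.1600 + 2.730·31.10) / 20.83 = 87.80/20.83 = 4.215 mg/L.
Set 4.215·exp(−k·t) = 2.1 → t = ln(4.215/2.1)/k = 60200 s = 16.72 h.
Distance = v·t = 0.79·60200 = 47560 m = 47.56 km.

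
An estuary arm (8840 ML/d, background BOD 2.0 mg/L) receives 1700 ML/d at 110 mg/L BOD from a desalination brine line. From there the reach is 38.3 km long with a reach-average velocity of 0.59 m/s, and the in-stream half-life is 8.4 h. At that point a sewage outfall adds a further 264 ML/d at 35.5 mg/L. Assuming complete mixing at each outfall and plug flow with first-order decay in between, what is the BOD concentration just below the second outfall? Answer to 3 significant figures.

Mass balance: C = (8840·2.000 + 1700·110.0) / 10540 = 204700/10540 = 19.42 mg/L; combined flow 10540 ML/d.
Travel time t = 38.3·1000 / 0.59 = 64920 s = 18.03 h.
Half-life 8.4 h → k = ln 2 / 8.4 = 0.08252 h⁻¹ = 1.980 d⁻¹.
First-order decay: C = 19.42·exp(−k·t) = 19.42·0.2258 = 4.386 mg/L.
At the second outfall, C = (10540·4.386 + 264.0·35.50) / (10540 + 264.0) = 5.146 mg/L.

5.15 mg/L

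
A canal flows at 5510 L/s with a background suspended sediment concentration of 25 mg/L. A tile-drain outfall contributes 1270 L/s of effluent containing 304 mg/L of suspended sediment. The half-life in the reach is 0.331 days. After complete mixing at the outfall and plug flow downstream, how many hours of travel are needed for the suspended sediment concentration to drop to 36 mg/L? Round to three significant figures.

Mass balance: C = (5510·25.00 + 1270·304.0) / 6780 = 523800/6780 = 77.26 mg/L.
Half-life 0.331 d → k = ln 2 / 0.331 = 2.094 d⁻¹.
77.26·exp(−k·t) = 36 → t = ln(77.26/36)/k = 31510 s = 8.752 h.

8.75 h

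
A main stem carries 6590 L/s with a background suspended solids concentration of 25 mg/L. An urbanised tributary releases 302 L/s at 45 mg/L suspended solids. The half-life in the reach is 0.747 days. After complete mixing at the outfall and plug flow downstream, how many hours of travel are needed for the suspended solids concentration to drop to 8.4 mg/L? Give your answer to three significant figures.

Conservation of mass: C = (6590·25.00 + 302.0·45.00) / 6892 = 178300/6892 = 25.88 mg/L.
Half-life 0.747 d → k = ln 2 / 0.747 = 0.9279 d⁻¹.
25.88·exp(−k·t) = 8.4 → t = ln(25.88/8.4)/k = 104800 s = 29.10 h.

29.1 h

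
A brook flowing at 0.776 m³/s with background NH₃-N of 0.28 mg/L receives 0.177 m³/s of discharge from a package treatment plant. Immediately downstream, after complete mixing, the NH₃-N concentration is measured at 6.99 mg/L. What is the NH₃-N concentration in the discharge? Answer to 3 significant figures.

Mass balance: 0.7760·0.2800 + 0.1770·Cₑ = 0.9530·6.990
→ Cₑ = (0.9530·6.990 − 0.7760·0.2800) / 0.1770 = 36.41 mg/L.

36.4 mg/L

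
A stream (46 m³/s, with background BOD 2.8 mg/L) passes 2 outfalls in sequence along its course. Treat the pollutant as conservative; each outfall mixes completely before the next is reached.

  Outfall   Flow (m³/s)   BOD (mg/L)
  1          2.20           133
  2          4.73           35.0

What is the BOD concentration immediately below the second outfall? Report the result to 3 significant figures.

After outfall 1: Q = 46.00 + 2.200 = 48.20 m³/s; C = (46.00·2.800 + 2.200·133.0)/48.20 = 8.743 mg/L.
After outfall 2: Q = 48.20 + 4.730 = 52.93 m³/s; C = (48.20·8.743 + 4.730·35.00)/52.93 = 11.09 mg/L.

11.1 mg/L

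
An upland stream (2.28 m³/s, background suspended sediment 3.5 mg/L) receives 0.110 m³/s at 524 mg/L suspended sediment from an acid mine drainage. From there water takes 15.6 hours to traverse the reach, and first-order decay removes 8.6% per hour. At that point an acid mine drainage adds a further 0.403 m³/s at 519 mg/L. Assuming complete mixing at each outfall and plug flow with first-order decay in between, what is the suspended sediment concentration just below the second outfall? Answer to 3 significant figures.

80.7 mg/L

Flow-weighted average: C = (2.280·3.500 + 0.1100·524.0) / 2.390 = 65.62/2.390 = 27.46 mg/L; combined flow 2.390 m³/s.
8.6%/h lost → k = −ln(1 − 0.086) = 0.08992 h⁻¹.
Decay over the reach: 27.46·exp(−kt) = 27.46·0.2459 = 6.751 mg/L.
At the second outfall, C = (2.390·6.751 + 0.4030·519.0) / (2.390 + 0.4030) = 80.66 mg/L.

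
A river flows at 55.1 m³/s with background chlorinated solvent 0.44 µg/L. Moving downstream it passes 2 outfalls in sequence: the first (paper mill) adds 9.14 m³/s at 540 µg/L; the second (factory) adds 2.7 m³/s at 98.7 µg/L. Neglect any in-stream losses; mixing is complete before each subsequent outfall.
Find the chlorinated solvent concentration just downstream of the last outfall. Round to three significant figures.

78.1 µg/L

Outfall 1: combined Q = 64.24 m³/s; C = (55.10·0.4400 + 9.140·540.0)/64.24 = 77.21 µg/L.
Outfall 2: combined Q = 66.94 m³/s; C = (64.24·77.21 + 2.700·98.70)/66.94 = 78.07 µg/L.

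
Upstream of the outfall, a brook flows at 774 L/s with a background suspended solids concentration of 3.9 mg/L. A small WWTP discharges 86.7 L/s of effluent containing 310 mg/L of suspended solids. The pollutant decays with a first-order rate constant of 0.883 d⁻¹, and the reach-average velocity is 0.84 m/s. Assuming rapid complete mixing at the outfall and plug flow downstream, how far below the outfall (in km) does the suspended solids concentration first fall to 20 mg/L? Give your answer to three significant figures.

45.4 km

Mass balance: C = (774.0·3.900 + 86.70·310.0) / 860.7 = 29900/860.7 = 34.73 mg/L.
Set 34.73·exp(−k·t) = 20 → t = ln(34.73/20)/k = 54010 s = 15.00 h.
Distance = v·t = 0.84·54010 = 45370 m = 45.37 km.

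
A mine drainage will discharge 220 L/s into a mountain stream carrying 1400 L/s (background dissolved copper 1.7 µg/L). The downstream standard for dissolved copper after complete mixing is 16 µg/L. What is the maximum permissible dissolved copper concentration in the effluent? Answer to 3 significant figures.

At the limit, (Qr·Cr + Qe·Cₑ)/(Qr + Qe) = 16:
Cₑ = (1620·16 − 1400·1.700) / 220.0 = 107.0 µg/L.

107 µg/L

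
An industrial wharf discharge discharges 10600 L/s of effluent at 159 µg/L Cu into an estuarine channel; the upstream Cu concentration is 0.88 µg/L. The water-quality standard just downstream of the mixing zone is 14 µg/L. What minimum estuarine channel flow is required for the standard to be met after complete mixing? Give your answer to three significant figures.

Set C_mix = 14: (Q·0.8800 + 10600·159.0) / (Q + 10600) = 14
→ Q = 10600·(159.0 − 14)/(14 − 0.8800) = 117100 L/s.

117000 L/s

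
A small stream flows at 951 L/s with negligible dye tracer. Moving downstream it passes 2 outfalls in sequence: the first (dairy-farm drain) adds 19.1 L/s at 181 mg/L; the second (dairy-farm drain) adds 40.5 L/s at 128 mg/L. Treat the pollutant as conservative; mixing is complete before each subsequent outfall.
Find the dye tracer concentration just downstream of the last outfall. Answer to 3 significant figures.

8.55 mg/L

Outfall 1: combined Q = 970.1 L/s; C = (951.0·0 + 19.10·181.0)/970.1 = 3.564 mg/L.
Outfall 2: combined Q = 1011 L/s; C = (970.1·3.564 + 40.50·128.0)/1011 = 8.550 mg/L.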